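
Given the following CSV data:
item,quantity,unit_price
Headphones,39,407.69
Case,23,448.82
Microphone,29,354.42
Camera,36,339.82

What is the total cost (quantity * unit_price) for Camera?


Row: Camera
quantity = 36
unit_price = 339.82
total = 36 * 339.82 = 12233.52

ANSWER: 12233.52


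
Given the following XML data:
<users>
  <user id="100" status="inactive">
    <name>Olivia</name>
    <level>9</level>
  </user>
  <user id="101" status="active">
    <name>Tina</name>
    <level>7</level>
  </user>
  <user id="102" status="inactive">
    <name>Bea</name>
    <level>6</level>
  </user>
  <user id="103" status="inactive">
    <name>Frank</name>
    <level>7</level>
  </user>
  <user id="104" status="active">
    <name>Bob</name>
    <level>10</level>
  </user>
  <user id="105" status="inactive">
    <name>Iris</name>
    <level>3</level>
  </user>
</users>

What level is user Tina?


Finding user: Tina
<level>7</level>

ANSWER: 7


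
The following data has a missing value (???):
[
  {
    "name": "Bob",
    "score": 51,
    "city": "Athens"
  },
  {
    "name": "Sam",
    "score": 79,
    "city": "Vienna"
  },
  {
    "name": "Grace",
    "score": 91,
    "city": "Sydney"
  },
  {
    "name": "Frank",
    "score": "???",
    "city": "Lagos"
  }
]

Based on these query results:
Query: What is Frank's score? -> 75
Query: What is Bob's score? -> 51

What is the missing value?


The missing value is Frank's score
From query: Frank's score = 75

ANSWER: 75


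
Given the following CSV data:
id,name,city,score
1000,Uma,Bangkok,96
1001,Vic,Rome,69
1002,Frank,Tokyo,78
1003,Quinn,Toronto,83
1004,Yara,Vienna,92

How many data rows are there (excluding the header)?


Counting rows (excluding header):
Header: id,name,city,score
Data rows: 5

ANSWER: 5


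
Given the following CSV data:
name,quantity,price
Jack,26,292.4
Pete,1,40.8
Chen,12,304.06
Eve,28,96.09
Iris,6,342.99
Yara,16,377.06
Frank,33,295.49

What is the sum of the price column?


Values in 'price' column:
  Row 1: 292.4
  Row 2: 40.8
  Row 3: 304.06
  Row 4: 96.09
  Row 5: 342.99
  Row 6: 377.06
  Row 7: 295.49
Sum = 292.4 + 40.8 + 304.06 + 96.09 + 342.99 + 377.06 + 295.49 = 1748.89

ANSWER: 1748.89


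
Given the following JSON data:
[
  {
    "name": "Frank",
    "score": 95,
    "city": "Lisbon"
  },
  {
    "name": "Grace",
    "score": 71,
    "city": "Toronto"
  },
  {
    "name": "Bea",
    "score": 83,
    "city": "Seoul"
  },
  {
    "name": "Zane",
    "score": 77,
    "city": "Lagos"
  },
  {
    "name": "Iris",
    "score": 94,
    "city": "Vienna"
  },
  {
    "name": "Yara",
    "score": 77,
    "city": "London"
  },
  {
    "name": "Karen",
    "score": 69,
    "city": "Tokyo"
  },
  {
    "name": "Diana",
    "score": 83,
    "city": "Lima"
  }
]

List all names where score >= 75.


Filtering records where score >= 75:
  Frank (score=95) -> YES
  Grace (score=71) -> no
  Bea (score=83) -> YES
  Zane (score=77) -> YES
  Iris (score=94) -> YES
  Yara (score=77) -> YES
  Karen (score=69) -> no
  Diana (score=83) -> YES


ANSWER: Frank, Bea, Zane, Iris, Yara, Diana


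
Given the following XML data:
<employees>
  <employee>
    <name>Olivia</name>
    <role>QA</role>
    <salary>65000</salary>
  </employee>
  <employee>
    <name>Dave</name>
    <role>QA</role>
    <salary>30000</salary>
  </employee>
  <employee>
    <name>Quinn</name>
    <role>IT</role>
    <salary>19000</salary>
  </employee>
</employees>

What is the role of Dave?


Searching for <employee> with <name>Dave</name>
Found at position 2
<role>QA</role>

ANSWER: QA


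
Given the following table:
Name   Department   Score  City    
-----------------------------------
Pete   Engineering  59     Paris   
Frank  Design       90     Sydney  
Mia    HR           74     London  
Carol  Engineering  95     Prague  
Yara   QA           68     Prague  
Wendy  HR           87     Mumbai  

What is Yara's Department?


Row 5: Yara
Department = QA

ANSWER: QA


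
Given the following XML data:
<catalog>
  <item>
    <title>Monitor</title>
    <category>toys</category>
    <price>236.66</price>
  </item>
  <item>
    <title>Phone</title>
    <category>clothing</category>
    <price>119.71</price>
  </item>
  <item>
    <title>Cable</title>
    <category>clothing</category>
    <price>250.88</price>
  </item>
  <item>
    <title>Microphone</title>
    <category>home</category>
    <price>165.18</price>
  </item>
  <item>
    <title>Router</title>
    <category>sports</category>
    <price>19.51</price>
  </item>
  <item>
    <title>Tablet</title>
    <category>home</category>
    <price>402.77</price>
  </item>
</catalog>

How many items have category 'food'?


Scanning <item> elements for <category>food</category>:
Count: 0

ANSWER: 0


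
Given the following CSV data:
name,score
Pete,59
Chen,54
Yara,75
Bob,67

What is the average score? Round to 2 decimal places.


Scores: 59, 54, 75, 67
Sum = 255
Count = 4
Average = 255 / 4 = 63.75

ANSWER: 63.75


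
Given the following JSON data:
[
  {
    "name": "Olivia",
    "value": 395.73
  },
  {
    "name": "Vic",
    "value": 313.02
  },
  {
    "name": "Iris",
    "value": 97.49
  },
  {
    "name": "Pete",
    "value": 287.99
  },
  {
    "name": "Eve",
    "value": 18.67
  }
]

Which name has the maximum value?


Comparing values:
  Olivia: 395.73
  Vic: 313.02
  Iris: 97.49
  Pete: 287.99
  Eve: 18.67
Maximum: Olivia (395.73)

ANSWER: Olivia


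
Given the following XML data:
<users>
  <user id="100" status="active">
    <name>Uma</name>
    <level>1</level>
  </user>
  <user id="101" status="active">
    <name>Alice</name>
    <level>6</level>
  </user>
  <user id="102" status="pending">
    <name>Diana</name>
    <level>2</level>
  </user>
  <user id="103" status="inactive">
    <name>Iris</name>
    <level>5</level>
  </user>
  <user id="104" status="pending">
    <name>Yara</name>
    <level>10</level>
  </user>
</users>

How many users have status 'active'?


Counting users with status='active':
  Uma (id=100) -> MATCH
  Alice (id=101) -> MATCH
Count: 2

ANSWER: 2


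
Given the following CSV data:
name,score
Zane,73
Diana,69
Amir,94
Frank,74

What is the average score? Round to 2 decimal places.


Scores: 73, 69, 94, 74
Sum = 310
Count = 4
Average = 310 / 4 = 77.50

ANSWER: 77.50


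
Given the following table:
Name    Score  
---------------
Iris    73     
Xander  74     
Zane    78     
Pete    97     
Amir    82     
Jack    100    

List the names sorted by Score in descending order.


Sorting by Score (descending):
  Jack: 100
  Pete: 97
  Amir: 82
  Zane: 78
  Xander: 74
  Iris: 73


ANSWER: Jack, Pete, Amir, Zane, Xander, Iris


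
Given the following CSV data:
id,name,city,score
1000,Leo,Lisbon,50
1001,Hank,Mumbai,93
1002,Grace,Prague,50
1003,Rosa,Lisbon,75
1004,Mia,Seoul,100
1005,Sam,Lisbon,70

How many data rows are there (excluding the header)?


Counting rows (excluding header):
Header: id,name,city,score
Data rows: 6

ANSWER: 6


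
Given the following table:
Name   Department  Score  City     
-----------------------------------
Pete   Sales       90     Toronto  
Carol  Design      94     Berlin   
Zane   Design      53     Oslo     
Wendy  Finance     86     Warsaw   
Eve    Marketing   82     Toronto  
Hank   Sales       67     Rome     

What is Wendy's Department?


Row 4: Wendy
Department = Finance

ANSWER: Finance


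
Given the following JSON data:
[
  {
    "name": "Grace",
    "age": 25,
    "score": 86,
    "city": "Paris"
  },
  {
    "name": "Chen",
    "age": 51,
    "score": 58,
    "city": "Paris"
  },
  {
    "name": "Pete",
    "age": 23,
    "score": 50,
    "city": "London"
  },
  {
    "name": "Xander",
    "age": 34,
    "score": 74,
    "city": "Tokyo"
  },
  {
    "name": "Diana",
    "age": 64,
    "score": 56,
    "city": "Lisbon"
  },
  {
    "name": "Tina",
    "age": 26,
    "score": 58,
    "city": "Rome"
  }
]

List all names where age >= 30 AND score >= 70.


Checking both conditions:
  Grace (age=25, score=86) -> no
  Chen (age=51, score=58) -> no
  Pete (age=23, score=50) -> no
  Xander (age=34, score=74) -> YES
  Diana (age=64, score=56) -> no
  Tina (age=26, score=58) -> no


ANSWER: Xander


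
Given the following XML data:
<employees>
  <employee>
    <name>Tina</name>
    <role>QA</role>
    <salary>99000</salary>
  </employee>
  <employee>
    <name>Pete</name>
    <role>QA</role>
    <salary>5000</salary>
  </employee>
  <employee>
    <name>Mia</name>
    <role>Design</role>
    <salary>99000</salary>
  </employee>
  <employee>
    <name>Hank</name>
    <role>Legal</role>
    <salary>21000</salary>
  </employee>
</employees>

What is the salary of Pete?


Searching for <employee> with <name>Pete</name>
Found at position 2
<salary>5000</salary>

ANSWER: 5000


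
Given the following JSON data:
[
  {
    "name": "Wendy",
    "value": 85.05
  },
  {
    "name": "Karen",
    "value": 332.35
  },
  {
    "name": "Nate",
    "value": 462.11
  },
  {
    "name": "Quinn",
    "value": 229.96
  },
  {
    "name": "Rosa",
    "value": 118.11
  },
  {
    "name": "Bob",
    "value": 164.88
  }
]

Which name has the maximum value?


Comparing values:
  Wendy: 85.05
  Karen: 332.35
  Nate: 462.11
  Quinn: 229.96
  Rosa: 118.11
  Bob: 164.88
Maximum: Nate (462.11)

ANSWER: Nate


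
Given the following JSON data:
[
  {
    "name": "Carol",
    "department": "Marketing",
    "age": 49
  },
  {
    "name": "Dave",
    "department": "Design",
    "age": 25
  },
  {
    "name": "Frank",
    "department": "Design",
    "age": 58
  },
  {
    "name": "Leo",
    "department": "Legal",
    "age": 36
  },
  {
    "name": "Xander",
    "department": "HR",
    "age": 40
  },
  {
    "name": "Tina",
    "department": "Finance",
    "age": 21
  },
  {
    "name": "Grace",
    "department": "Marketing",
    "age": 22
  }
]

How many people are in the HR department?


Scanning records for department = HR
  Record 4: Xander
Count: 1

ANSWER: 1


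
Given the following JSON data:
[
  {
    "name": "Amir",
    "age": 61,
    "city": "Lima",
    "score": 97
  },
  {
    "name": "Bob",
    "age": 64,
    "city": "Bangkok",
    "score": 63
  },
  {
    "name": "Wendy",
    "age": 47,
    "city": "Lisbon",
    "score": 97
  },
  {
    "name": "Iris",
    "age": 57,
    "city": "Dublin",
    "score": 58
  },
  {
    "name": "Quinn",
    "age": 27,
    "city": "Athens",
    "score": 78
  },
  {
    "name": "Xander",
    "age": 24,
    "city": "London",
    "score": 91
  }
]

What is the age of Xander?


Looking up record where name = Xander
Record index: 5
Field 'age' = 24

ANSWER: 24


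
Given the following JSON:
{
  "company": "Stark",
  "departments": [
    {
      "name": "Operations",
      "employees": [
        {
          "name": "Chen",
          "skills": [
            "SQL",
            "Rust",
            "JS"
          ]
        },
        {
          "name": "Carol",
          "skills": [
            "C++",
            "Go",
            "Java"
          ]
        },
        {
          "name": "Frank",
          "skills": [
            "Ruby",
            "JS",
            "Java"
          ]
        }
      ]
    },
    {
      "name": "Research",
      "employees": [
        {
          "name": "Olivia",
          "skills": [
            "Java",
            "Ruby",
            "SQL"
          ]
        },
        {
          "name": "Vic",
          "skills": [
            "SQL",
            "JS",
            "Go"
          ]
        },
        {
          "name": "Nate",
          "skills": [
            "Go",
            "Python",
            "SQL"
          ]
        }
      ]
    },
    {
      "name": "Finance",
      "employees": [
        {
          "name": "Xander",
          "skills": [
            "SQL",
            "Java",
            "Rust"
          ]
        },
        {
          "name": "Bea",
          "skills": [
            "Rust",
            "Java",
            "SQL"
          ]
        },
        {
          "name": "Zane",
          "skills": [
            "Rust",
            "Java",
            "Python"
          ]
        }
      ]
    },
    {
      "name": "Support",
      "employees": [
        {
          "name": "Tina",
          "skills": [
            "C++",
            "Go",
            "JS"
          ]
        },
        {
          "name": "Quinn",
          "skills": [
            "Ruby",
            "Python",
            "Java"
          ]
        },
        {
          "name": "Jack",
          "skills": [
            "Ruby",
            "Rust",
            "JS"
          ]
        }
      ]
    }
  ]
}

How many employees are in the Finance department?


Path: departments[2].employees
Count: 3

ANSWER: 3


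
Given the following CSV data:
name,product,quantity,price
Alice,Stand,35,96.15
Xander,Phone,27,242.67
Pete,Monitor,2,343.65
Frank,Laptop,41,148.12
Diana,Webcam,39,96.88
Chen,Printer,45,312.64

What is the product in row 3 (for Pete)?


Row 3: Pete
Column 'product' = Monitor

ANSWER: Monitor


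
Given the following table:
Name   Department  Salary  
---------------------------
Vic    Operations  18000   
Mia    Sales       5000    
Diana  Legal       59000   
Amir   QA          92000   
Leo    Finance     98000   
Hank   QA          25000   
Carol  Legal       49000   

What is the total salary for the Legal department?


Legal department members:
  Diana: 59000
  Carol: 49000
Total = 59000 + 49000 = 108000

ANSWER: 108000


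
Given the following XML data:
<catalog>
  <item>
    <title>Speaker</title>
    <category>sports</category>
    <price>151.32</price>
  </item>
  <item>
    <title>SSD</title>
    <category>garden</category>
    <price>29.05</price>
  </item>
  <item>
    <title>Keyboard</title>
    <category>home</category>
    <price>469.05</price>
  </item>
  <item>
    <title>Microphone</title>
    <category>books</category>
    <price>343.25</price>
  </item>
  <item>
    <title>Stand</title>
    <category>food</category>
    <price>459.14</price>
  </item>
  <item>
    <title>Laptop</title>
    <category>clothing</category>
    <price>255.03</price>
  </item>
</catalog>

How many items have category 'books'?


Scanning <item> elements for <category>books</category>:
  Item 4: Microphone -> MATCH
Count: 1

ANSWER: 1


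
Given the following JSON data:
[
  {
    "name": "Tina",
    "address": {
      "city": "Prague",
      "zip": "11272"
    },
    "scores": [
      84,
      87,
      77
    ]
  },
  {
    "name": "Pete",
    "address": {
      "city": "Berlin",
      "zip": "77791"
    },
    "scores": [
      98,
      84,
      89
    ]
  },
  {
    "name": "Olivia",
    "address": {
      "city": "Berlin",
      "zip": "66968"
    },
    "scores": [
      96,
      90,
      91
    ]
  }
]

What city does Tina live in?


Path: records[0].address.city
Value: Prague

ANSWER: Prague


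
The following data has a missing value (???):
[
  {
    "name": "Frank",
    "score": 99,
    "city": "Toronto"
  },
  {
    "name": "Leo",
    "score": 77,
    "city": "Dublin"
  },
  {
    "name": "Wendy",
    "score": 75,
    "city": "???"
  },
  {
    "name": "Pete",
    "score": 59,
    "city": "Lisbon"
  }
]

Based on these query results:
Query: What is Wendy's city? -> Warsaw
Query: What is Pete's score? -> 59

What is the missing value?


The missing value is Wendy's city
From query: Wendy's city = Warsaw

ANSWER: Warsaw


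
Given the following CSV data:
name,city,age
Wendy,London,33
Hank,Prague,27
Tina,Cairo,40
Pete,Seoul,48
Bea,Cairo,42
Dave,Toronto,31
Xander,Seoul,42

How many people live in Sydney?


Scanning city column for 'Sydney':
Total matches: 0

ANSWER: 0


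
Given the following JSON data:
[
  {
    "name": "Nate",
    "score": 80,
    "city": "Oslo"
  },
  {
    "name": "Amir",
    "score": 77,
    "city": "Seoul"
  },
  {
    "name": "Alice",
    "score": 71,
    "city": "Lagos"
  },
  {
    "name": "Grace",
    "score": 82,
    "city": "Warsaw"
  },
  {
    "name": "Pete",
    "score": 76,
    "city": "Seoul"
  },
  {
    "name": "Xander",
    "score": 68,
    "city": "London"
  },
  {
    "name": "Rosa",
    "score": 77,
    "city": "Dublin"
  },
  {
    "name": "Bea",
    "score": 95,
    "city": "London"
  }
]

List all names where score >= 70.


Filtering records where score >= 70:
  Nate (score=80) -> YES
  Amir (score=77) -> YES
  Alice (score=71) -> YES
  Grace (score=82) -> YES
  Pete (score=76) -> YES
  Xander (score=68) -> no
  Rosa (score=77) -> YES
  Bea (score=95) -> YES


ANSWER: Nate, Amir, Alice, Grace, Pete, Rosa, Bea


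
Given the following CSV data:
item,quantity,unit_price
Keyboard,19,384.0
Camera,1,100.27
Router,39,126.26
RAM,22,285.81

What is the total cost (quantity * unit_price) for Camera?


Row: Camera
quantity = 1
unit_price = 100.27
total = 1 * 100.27 = 100.27

ANSWER: 100.27


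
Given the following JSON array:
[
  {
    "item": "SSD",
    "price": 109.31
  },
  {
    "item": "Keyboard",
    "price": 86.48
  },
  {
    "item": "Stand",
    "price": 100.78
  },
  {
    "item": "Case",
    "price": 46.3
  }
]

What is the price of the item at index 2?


Array index 2 -> Stand
price = 100.78

ANSWER: 100.78


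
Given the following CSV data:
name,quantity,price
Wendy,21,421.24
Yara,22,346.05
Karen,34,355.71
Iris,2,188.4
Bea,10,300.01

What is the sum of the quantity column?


Values in 'quantity' column:
  Row 1: 21
  Row 2: 22
  Row 3: 34
  Row 4: 2
  Row 5: 10
Sum = 21 + 22 + 34 + 2 + 10 = 89

ANSWER: 89


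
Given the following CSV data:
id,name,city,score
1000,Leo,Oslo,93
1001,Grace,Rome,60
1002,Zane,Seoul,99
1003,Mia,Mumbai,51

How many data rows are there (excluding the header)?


Counting rows (excluding header):
Header: id,name,city,score
Data rows: 4

ANSWER: 4


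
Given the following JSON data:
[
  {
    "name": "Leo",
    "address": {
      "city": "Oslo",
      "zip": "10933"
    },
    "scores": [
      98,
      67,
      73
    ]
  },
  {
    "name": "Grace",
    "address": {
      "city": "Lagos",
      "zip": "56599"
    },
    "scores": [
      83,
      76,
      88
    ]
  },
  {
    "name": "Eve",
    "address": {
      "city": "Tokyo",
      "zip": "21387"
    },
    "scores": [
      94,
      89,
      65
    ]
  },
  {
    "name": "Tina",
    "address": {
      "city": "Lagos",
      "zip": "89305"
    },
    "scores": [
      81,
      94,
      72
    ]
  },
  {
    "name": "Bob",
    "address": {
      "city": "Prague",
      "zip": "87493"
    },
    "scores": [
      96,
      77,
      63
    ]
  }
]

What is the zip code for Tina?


Path: records[3].address.zip
Value: 89305

ANSWER: 89305


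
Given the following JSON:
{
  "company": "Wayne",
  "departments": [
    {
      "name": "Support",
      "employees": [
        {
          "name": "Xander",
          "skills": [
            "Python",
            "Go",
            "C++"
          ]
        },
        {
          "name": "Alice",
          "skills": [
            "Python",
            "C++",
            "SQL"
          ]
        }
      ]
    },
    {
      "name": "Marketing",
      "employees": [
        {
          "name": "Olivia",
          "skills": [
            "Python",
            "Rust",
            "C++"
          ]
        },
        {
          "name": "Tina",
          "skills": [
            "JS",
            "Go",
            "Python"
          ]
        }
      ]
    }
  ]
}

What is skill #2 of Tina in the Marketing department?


Path: departments[1].employees[1].skills[1]
Value: Go

ANSWER: Go


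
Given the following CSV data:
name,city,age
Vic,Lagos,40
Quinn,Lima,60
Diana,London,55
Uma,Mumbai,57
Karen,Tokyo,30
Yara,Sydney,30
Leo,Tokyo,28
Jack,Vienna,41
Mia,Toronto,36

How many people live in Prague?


Scanning city column for 'Prague':
Total matches: 0

ANSWER: 0


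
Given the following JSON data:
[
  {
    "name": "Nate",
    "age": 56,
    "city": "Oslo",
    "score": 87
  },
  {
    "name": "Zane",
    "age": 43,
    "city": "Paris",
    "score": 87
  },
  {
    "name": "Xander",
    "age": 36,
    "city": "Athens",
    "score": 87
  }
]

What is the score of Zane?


Looking up record where name = Zane
Record index: 1
Field 'score' = 87

ANSWER: 87


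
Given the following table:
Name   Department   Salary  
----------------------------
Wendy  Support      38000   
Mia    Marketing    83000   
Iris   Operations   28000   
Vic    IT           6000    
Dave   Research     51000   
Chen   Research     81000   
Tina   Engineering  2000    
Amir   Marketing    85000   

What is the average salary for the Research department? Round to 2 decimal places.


Research department members:
  Dave: 51000
  Chen: 81000
Sum = 132000
Count = 2
Average = 132000 / 2 = 66000.00

ANSWER: 66000.00


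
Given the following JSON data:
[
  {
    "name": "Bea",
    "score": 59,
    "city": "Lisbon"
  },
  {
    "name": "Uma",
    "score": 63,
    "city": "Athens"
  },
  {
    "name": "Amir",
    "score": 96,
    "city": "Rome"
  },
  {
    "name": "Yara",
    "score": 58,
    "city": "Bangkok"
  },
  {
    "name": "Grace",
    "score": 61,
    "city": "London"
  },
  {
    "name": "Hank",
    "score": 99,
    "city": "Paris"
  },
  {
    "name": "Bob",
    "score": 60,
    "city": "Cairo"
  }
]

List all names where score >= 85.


Filtering records where score >= 85:
  Bea (score=59) -> no
  Uma (score=63) -> no
  Amir (score=96) -> YES
  Yara (score=58) -> no
  Grace (score=61) -> no
  Hank (score=99) -> YES
  Bob (score=60) -> no


ANSWER: Amir, Hank


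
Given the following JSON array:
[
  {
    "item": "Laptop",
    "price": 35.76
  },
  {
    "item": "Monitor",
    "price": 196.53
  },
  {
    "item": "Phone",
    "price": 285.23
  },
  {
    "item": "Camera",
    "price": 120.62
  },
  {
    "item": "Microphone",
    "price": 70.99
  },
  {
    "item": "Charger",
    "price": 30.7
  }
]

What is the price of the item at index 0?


Array index 0 -> Laptop
price = 35.76

ANSWER: 35.76


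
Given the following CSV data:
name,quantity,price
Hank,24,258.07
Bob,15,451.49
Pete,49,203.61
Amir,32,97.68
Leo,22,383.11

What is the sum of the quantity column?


Values in 'quantity' column:
  Row 1: 24
  Row 2: 15
  Row 3: 49
  Row 4: 32
  Row 5: 22
Sum = 24 + 15 + 49 + 32 + 22 = 142

ANSWER: 142


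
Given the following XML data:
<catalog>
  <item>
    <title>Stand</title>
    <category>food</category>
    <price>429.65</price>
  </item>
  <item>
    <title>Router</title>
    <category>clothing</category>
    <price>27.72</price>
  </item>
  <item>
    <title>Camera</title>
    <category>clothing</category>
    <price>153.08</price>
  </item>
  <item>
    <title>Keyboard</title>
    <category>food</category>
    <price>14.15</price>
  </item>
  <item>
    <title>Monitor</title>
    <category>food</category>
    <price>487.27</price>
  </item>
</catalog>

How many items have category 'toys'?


Scanning <item> elements for <category>toys</category>:
Count: 0

ANSWER: 0


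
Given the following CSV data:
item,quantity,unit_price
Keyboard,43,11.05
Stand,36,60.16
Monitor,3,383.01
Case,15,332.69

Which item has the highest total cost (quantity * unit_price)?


Computing row totals:
  Keyboard: 475.15
  Stand: 2165.76
  Monitor: 1149.03
  Case: 4990.35
Maximum: Case (4990.35)

ANSWER: Case


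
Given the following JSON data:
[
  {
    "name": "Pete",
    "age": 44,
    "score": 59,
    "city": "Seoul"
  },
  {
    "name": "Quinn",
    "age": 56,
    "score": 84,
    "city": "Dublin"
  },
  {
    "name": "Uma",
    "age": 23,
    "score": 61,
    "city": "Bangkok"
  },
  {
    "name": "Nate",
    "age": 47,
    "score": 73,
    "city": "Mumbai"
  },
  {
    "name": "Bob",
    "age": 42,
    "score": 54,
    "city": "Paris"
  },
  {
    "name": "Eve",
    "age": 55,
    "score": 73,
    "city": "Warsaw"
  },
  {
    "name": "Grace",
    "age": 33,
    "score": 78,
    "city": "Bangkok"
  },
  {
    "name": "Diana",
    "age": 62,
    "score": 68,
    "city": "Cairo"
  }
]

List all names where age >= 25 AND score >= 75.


Checking both conditions:
  Pete (age=44, score=59) -> no
  Quinn (age=56, score=84) -> YES
  Uma (age=23, score=61) -> no
  Nate (age=47, score=73) -> no
  Bob (age=42, score=54) -> no
  Eve (age=55, score=73) -> no
  Grace (age=33, score=78) -> YES
  Diana (age=62, score=68) -> no


ANSWER: Quinn, Grace


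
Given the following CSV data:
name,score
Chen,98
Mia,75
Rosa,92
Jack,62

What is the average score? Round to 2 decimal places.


Scores: 98, 75, 92, 62
Sum = 327
Count = 4
Average = 327 / 4 = 81.75

ANSWER: 81.75


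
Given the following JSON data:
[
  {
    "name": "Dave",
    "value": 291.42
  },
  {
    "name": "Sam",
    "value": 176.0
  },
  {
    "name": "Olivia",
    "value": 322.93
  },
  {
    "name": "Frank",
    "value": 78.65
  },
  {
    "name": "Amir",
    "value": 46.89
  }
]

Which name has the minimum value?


Comparing values:
  Dave: 291.42
  Sam: 176.0
  Olivia: 322.93
  Frank: 78.65
  Amir: 46.89
Minimum: Amir (46.89)

ANSWER: Amir


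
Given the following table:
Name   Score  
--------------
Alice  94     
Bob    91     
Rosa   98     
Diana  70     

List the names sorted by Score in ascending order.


Sorting by Score (ascending):
  Diana: 70
  Bob: 91
  Alice: 94
  Rosa: 98


ANSWER: Diana, Bob, Alice, Rosa


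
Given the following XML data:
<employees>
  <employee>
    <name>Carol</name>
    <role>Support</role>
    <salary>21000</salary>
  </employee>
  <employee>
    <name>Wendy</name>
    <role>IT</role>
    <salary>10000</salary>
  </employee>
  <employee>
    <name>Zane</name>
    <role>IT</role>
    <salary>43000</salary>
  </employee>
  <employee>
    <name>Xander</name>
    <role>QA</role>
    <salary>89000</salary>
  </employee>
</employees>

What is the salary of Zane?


Searching for <employee> with <name>Zane</name>
Found at position 3
<salary>43000</salary>

ANSWER: 43000


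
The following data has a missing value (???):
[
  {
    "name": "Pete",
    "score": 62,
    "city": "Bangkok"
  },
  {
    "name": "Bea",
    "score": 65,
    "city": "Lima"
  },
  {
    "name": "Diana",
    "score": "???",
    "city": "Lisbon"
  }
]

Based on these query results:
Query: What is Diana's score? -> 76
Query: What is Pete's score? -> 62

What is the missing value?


The missing value is Diana's score
From query: Diana's score = 76

ANSWER: 76


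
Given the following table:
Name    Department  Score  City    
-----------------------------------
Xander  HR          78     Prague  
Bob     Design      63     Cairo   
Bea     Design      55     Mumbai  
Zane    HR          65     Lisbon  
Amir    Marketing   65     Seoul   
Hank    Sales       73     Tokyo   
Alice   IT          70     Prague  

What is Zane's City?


Row 4: Zane
City = Lisbon

ANSWER: Lisbon


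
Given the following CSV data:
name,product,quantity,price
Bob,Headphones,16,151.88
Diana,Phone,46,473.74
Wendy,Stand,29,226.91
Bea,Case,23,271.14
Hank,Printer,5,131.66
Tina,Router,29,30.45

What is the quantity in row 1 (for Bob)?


Row 1: Bob
Column 'quantity' = 16

ANSWER: 16


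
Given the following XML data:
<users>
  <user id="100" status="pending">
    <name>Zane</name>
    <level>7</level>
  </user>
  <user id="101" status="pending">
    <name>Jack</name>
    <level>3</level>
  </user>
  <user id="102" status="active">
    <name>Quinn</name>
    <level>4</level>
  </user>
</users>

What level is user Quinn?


Finding user: Quinn
<level>4</level>

ANSWER: 4


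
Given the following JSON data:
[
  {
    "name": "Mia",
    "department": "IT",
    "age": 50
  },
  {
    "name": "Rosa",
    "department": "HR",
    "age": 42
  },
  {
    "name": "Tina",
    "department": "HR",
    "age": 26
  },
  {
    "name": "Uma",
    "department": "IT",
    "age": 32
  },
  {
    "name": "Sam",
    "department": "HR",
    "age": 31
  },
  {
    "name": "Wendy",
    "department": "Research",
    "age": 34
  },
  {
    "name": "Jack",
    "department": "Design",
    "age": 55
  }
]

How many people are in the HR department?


Scanning records for department = HR
  Record 1: Rosa
  Record 2: Tina
  Record 4: Sam
Count: 3

ANSWER: 3


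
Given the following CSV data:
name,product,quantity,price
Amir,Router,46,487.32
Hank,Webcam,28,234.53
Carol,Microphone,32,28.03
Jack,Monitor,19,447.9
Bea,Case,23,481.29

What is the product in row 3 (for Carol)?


Row 3: Carol
Column 'product' = Microphone

ANSWER: Microphone


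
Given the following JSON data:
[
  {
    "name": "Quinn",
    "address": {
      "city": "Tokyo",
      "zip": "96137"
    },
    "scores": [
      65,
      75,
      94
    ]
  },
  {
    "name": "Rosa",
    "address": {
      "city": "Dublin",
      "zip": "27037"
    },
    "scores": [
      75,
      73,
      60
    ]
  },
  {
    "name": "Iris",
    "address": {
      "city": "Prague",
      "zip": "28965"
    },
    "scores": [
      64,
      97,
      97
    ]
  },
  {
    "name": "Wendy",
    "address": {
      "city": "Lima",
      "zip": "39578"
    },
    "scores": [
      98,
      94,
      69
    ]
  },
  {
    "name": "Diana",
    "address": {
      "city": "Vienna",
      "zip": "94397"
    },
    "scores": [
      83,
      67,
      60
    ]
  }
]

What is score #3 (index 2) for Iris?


Path: records[2].scores[2]
Value: 97

ANSWER: 97


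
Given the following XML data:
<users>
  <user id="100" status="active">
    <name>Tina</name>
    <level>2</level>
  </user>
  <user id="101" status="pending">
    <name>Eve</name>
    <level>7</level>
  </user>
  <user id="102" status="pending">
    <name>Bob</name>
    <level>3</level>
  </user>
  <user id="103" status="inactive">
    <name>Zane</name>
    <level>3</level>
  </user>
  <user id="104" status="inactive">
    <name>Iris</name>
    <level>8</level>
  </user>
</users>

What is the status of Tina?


Finding user with name = Tina
user id="100" status="active"

ANSWER: active


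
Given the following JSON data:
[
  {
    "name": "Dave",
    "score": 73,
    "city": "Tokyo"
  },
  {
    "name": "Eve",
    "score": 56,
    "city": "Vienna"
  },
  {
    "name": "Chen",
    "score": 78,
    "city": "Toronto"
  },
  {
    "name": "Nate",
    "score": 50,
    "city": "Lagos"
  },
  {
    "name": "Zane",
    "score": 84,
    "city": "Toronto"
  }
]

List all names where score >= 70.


Filtering records where score >= 70:
  Dave (score=73) -> YES
  Eve (score=56) -> no
  Chen (score=78) -> YES
  Nate (score=50) -> no
  Zane (score=84) -> YES


ANSWER: Dave, Chen, Zane


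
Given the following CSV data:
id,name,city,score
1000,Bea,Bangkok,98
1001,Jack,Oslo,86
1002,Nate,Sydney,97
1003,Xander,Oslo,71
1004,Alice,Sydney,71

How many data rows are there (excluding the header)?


Counting rows (excluding header):
Header: id,name,city,score
Data rows: 5

ANSWER: 5


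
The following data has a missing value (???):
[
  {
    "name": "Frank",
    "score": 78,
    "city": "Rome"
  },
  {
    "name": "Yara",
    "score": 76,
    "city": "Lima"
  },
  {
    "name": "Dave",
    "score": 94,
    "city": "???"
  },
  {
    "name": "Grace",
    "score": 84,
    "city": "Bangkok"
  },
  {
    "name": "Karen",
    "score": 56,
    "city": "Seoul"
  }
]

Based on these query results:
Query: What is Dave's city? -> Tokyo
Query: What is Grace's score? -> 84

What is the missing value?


The missing value is Dave's city
From query: Dave's city = Tokyo

ANSWER: Tokyo


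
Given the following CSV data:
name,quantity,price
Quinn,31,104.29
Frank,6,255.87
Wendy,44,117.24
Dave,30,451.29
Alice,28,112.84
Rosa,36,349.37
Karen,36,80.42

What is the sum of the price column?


Values in 'price' column:
  Row 1: 104.29
  Row 2: 255.87
  Row 3: 117.24
  Row 4: 451.29
  Row 5: 112.84
  Row 6: 349.37
  Row 7: 80.42
Sum = 104.29 + 255.87 + 117.24 + 451.29 + 112.84 + 349.37 + 80.42 = 1471.32

ANSWER: 1471.32


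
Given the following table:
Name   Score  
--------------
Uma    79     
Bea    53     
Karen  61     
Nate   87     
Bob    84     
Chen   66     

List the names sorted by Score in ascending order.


Sorting by Score (ascending):
  Bea: 53
  Karen: 61
  Chen: 66
  Uma: 79
  Bob: 84
  Nate: 87


ANSWER: Bea, Karen, Chen, Uma, Bob, Nate


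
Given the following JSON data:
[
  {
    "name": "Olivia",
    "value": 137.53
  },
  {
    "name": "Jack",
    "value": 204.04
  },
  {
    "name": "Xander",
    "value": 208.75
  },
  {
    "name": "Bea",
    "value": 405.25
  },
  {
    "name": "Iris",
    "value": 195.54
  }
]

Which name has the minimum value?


Comparing values:
  Olivia: 137.53
  Jack: 204.04
  Xander: 208.75
  Bea: 405.25
  Iris: 195.54
Minimum: Olivia (137.53)

ANSWER: Olivia


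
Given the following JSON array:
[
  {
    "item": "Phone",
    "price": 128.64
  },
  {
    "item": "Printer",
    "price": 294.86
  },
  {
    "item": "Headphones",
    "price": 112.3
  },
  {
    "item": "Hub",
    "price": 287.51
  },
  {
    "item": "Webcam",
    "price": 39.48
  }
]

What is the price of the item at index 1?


Array index 1 -> Printer
price = 294.86

ANSWER: 294.86


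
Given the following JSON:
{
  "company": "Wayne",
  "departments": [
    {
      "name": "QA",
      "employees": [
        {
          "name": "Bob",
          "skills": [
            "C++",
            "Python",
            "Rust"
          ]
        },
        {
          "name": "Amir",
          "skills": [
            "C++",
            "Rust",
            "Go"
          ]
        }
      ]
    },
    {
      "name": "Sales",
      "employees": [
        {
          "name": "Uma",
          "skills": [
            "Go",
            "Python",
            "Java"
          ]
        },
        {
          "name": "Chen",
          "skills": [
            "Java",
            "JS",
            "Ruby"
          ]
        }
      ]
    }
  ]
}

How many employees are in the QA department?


Path: departments[0].employees
Count: 2

ANSWER: 2


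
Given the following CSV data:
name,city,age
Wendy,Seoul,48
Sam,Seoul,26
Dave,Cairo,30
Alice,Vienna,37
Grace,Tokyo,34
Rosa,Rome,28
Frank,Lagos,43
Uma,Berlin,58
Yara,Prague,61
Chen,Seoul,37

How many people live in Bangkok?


Scanning city column for 'Bangkok':
Total matches: 0

ANSWER: 0


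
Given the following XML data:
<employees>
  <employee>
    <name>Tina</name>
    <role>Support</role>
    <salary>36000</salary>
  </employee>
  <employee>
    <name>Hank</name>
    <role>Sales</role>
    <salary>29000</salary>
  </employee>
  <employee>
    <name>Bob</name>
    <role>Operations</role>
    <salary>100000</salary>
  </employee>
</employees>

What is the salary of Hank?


Searching for <employee> with <name>Hank</name>
Found at position 2
<salary>29000</salary>

ANSWER: 29000


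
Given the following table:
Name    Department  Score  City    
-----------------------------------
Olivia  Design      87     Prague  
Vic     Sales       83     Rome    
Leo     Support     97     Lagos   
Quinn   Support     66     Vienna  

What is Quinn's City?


Row 4: Quinn
City = Vienna

ANSWER: Vienna


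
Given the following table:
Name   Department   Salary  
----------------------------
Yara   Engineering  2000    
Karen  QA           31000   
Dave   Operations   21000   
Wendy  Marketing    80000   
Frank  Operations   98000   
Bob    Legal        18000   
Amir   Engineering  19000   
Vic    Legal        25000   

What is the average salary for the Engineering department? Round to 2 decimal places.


Engineering department members:
  Yara: 2000
  Amir: 19000
Sum = 21000
Count = 2
Average = 21000 / 2 = 10500.00

ANSWER: 10500.00


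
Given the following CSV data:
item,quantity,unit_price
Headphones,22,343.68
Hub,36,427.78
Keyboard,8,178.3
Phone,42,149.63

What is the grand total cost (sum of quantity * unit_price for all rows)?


Computing row totals:
  Headphones: 22 * 343.68 = 7560.96
  Hub: 36 * 427.78 = 15400.08
  Keyboard: 8 * 178.3 = 1426.4
  Phone: 42 * 149.63 = 6284.46
Grand total = 7560.96 + 15400.08 + 1426.4 + 6284.46 = 30671.9

ANSWER: 30671.9


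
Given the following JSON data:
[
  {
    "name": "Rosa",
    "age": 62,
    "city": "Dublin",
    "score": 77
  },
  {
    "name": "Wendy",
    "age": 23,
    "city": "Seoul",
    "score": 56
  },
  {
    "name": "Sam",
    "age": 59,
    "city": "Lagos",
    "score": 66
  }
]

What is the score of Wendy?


Looking up record where name = Wendy
Record index: 1
Field 'score' = 56

ANSWER: 56


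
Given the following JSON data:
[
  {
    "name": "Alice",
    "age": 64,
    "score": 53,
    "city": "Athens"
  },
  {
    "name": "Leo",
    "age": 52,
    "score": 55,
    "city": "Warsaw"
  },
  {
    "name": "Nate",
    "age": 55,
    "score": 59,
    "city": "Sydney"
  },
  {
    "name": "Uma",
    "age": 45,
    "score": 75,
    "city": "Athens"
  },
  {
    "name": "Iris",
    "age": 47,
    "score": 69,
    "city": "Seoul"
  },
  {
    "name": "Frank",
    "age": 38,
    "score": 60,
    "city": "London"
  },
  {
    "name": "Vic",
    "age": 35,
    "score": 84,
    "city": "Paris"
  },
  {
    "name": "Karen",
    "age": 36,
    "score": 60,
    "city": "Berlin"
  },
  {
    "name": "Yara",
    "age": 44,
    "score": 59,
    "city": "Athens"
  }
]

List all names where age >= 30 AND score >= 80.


Checking both conditions:
  Alice (age=64, score=53) -> no
  Leo (age=52, score=55) -> no
  Nate (age=55, score=59) -> no
  Uma (age=45, score=75) -> no
  Iris (age=47, score=69) -> no
  Frank (age=38, score=60) -> no
  Vic (age=35, score=84) -> YES
  Karen (age=36, score=60) -> no
  Yara (age=44, score=59) -> no


ANSWER: Vic


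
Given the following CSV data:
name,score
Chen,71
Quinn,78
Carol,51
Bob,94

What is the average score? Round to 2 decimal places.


Scores: 71, 78, 51, 94
Sum = 294
Count = 4
Average = 294 / 4 = 73.50

ANSWER: 73.50


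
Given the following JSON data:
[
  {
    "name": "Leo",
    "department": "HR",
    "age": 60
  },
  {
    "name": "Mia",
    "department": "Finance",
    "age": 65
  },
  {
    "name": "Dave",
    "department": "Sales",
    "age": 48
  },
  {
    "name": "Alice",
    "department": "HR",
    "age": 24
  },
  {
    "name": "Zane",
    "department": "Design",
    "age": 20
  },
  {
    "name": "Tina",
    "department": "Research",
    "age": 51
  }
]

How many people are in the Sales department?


Scanning records for department = Sales
  Record 2: Dave
Count: 1

ANSWER: 1


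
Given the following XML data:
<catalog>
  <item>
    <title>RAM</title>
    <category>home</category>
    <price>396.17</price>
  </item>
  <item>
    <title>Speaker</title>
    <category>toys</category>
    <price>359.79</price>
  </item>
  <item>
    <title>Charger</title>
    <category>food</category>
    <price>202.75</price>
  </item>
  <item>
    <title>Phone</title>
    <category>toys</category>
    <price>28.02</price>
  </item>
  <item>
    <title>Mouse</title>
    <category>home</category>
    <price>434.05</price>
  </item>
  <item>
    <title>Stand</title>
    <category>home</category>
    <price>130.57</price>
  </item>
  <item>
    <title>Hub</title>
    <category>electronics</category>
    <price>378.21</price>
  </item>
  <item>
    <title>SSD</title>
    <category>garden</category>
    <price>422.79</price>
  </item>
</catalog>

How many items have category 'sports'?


Scanning <item> elements for <category>sports</category>:
Count: 0

ANSWER: 0


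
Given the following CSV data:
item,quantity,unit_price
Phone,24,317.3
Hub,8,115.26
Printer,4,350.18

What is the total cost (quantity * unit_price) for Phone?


Row: Phone
quantity = 24
unit_price = 317.3
total = 24 * 317.3 = 7615.2

ANSWER: 7615.2


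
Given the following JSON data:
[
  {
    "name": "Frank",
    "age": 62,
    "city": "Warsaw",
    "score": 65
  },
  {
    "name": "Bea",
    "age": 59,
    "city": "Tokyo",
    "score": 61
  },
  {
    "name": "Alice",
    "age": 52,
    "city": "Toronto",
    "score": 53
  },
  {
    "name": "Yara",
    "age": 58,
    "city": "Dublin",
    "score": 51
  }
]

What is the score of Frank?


Looking up record where name = Frank
Record index: 0
Field 'score' = 65

ANSWER: 65


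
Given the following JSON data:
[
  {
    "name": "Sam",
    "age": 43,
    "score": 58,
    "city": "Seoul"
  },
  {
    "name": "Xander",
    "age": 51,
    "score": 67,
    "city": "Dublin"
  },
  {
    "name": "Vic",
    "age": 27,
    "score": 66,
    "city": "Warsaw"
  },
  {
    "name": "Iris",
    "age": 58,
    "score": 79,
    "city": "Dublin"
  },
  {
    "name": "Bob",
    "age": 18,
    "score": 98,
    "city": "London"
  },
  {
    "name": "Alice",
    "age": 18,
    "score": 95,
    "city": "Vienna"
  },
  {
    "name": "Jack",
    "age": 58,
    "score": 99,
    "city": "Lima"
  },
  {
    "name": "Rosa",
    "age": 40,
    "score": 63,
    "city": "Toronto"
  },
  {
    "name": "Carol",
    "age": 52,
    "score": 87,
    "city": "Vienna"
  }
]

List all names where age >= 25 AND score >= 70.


Checking both conditions:
  Sam (age=43, score=58) -> no
  Xander (age=51, score=67) -> no
  Vic (age=27, score=66) -> no
  Iris (age=58, score=79) -> YES
  Bob (age=18, score=98) -> no
  Alice (age=18, score=95) -> no
  Jack (age=58, score=99) -> YES
  Rosa (age=40, score=63) -> no
  Carol (age=52, score=87) -> YES


ANSWER: Iris, Jack, Carol
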